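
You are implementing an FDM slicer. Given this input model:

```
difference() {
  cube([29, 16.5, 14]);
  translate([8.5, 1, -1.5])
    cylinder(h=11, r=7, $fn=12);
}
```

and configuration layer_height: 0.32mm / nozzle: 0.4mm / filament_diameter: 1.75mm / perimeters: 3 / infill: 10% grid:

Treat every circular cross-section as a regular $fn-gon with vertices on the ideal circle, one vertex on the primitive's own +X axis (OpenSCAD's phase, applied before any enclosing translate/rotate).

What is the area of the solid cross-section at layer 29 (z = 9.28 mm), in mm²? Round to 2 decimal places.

At z = 9.28 mm: the cube (footprint 29×16.5) is included at this height (area 478.50 mm²); the cylinder at (8.5, 1): section is a regular 12-gon, circumradius r=7 (area = (12/2)·7.000²·sin(360°/12) = 147.00 mm²); After the difference (first − rest): starting from the 29×16.5 cube (478.50 mm²), the r=7 cylinder at (8.5, 1) partially overlaps it — only the 87.23 mm² overlap (of its 147.00 mm²) is removed, clipping the outline — area = 391.27 mm². Overall, the cross-section is a single solid region. Net area = 391.27 mm².

391.27 mm²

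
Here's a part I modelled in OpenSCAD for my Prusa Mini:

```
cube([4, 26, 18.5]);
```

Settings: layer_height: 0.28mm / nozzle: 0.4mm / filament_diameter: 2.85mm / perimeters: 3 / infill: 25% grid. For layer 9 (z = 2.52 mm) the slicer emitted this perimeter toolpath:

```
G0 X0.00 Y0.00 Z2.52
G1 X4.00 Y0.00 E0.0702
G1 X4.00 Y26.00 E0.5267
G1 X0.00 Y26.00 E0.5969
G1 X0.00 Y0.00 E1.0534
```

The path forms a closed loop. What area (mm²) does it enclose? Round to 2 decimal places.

Apply the shoelace formula to the sequence of (X, Y) vertices; enclosed area = 104.00 mm².

104.00 mm²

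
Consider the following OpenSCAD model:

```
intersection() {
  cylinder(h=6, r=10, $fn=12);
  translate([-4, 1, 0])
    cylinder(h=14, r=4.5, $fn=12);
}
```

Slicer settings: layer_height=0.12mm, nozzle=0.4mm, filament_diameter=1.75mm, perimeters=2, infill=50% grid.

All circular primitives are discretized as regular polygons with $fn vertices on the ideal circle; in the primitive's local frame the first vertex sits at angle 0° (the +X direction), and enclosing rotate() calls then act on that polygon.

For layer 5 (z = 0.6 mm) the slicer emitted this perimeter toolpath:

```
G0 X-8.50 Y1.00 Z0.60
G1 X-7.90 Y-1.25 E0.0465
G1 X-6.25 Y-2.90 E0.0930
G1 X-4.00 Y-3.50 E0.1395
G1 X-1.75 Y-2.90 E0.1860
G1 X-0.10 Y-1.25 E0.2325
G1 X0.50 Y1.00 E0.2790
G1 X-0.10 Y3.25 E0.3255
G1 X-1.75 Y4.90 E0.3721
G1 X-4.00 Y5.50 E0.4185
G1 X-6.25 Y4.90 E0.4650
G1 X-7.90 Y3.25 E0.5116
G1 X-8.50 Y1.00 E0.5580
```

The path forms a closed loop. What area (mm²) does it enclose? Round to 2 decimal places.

Apply the shoelace formula to the sequence of (X, Y) vertices; enclosed area = 60.80 mm².

60.80 mm²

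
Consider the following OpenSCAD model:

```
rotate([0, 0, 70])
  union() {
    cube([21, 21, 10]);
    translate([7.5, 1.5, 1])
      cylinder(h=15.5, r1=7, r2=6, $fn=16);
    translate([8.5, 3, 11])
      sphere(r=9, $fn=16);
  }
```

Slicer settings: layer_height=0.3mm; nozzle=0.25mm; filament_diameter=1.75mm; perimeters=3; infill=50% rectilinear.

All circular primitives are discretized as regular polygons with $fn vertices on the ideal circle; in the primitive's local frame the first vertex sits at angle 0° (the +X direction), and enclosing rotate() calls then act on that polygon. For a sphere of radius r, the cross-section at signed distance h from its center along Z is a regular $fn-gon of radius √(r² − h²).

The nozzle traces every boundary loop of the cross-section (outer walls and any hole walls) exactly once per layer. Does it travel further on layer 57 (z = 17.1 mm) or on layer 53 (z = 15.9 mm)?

Layer 57 (z = 17.1): the cube does not reach this height (z outside [0, 10]); the cone at (7.5, 1.5) is absent (z outside [1, 16.5]); the r=9 sphere at (8.5, 3) contributes a regular 16-gon of circumradius √(9²−6.1²) = 6.617 (perimeter = 2·16·6.617·sin(180°/16) = 41.31 mm); Merging all regions: only the r=9 sphere at (8.5, 3) is present, so the union is just that shape — boundary = 41.31 mm; (rotated 70° about Z; rotation is an isometry so areas/perimeters/island counts are preserved). So its perimeter = 41.31 mm. Layer 53 (z = 15.9): the cube does not reach this height (z outside [0, 10]); the cone at (7.5, 1.5): at t=0.961 of its height the radius interpolates to r₁+(r₂−r₁)t = 6.039, giving a regular 16-gon of that circumradius (perimeter = 2·16·6.039·sin(180°/16) = 37.70 mm); the r=9 sphere at (8.5, 3) contributes a regular 16-gon of circumradius √(9²−4.9²) = 7.549 (perimeter = 2·16·7.549·sin(180°/16) = 47.13 mm); Taking the union: the regions partially overlap (shared area 109.91 mm²), so the edge portions inside another operand are dropped and the merged outline is re-measured after clipping — boundary = 47.40 mm; (whole slice rotated 70° about Z — lengths, areas and connectivity unchanged). So its perimeter = 47.40 mm. Layer 53 is larger (47.40 vs 41.31 mm).

layer 53 (z = 15.9 mm)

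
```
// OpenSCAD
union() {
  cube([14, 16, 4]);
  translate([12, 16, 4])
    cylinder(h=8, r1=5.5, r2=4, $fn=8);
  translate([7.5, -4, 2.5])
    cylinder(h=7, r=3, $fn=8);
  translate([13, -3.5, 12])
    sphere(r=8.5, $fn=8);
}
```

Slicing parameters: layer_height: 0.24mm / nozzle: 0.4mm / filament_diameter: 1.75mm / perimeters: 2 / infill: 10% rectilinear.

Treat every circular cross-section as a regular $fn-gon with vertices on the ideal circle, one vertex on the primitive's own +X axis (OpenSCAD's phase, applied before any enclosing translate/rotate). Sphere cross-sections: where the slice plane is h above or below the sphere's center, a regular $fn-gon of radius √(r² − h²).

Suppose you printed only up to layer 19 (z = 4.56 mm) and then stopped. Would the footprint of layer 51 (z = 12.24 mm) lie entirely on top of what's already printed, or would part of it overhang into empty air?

Compare the two slices. At z = 4.56: the cube is not intersected at this z (z outside [0, 4]); the cone at (12, 16) contributes a regular 8-gon of circumradius 5.395 (interpolated between r1=5.5 and r2=4 at t=0.070) (area = (8/2)·5.395²·sin(360°/8) = 82.32 mm²); the r=3 cylinder at (7.5, -4) contributes a regular 8-gon of circumradius 3 (area = (8/2)·3.000²·sin(360°/8) = 25.46 mm²); the sphere at (13, -3.5): section is a regular 8-gon, circumradius = √(r²−h²) = √(8.5²−7.44²) = 4.111 (area = (8/2)·4.111²·sin(360°/8) = 47.79 mm²); Taking the union: the regions partially overlap — summed areas 155.57 mm² minus the doubly-counted overlap 3.08 mm² gives 152.49 mm² — area = 152.49 mm². At z = 12.24: the cube does not reach this height (z outside [0, 4]); the cone at (12, 16) does not reach this height (z outside [4, 12]); the cylinder at (7.5, -4) does not reach this height (z outside [2.5, 9.5]); the r=8.5 sphere at (13, -3.5) slices to a regular 8-gon of circumradius 8.497 (√(r²−h²) with h=0.24 from center) (area = (8/2)·8.497²·sin(360°/8) = 204.19 mm²); Merging all regions: only the r=8.5 sphere at (13, -3.5) is present, so the union is just that shape — area = 204.19 mm². Checking containment: at z = 12.24 the cross-section extends beyond the z = 4.56 cross-section by about 134.51 mm².

part overhangs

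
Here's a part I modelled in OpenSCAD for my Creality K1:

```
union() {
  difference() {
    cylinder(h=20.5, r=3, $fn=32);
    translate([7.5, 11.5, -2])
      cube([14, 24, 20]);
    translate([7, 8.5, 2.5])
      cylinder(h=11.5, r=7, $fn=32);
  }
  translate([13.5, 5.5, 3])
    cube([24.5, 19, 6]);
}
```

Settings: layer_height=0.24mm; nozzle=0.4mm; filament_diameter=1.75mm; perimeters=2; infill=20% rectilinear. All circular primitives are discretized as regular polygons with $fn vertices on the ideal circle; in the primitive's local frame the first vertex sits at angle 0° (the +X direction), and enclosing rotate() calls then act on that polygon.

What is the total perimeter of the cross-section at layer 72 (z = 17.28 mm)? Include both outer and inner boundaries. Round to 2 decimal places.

At z = 17.28 mm: the r=3 cylinder gives a regular 32-gon of circumradius 3 (constant along its height) (perimeter = 2·32·3.000·sin(180°/32) = 18.82 mm); the cube at (7.5, 11.5) is present — its section is the full 14×24 rectangle (perimeter 76.00 mm); the cylinder at (7, 8.5) is not intersected at this z (z outside [2.5, 14]); Subtracting the remaining from the first: starting from the r=3 cylinder, the 14×24 cube at (7.5, 11.5) misses the remaining region (no effect) — boundary = 18.82 mm; the cube at (13.5, 5.5) is absent (z outside [3, 9]); Taking the union: only that combined region is present, so the union is just that shape — boundary = 18.82 mm. Overall, the cross-section is a single solid region. Total boundary length (outer) = 18.82 mm.

18.82 mm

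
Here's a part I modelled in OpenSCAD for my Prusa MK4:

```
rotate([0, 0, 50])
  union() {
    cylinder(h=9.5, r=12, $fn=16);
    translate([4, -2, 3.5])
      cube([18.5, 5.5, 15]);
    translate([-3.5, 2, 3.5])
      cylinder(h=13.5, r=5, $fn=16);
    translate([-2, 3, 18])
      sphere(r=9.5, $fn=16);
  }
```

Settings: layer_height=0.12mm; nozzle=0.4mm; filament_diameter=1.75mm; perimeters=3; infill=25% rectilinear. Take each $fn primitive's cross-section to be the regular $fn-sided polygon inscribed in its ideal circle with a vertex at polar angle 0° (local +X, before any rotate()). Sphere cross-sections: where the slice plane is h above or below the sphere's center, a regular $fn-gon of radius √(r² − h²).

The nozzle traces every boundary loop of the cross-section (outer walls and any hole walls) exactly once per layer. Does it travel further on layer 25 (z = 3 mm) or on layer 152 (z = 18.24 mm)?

layer 152 (z = 18.24 mm)

Layer 25 (z = 3): the cylinder: section is a regular 16-gon, circumradius r=12 (perimeter = 2·16·12.000·sin(180°/16) = 74.91 mm); the cube at (4, -2) is absent (z outside [3.5, 18.5]); the cylinder at (-3.5, 2) is not intersected at this z (z outside [3.5, 17]); the sphere at (-2, 3) is not intersected at this z (|z−center|=15.000 > r=9.5); Merging all regions: only the r=12 cylinder is present, so the union is just that shape — boundary = 74.91 mm; (rotated 50° about Z; rotation is an isometry so areas/perimeters/island counts are preserved). So its perimeter = 74.91 mm. Layer 152 (z = 18.24): the cylinder is absent (z outside [0, 9.5]); the 18.5×5.5 cube at (4, -2) contributes its full rectangle (perimeter 48.00 mm); the cylinder at (-3.5, 2) is absent (z outside [3.5, 17]); the r=9.5 sphere at (-2, 3) contributes a regular 16-gon of circumradius √(9.5²−0.24²) = 9.497 (perimeter = 2·16·9.497·sin(180°/16) = 59.29 mm); Merging all regions: the regions partially overlap (shared area 16.28 mm²), so the edge portions inside another operand are dropped and the merged outline is re-measured after clipping — boundary = 90.67 mm; (whole slice rotated 50° about Z — lengths, areas and connectivity unchanged). So its perimeter = 90.67 mm. Layer 152 is larger (90.67 vs 74.91 mm).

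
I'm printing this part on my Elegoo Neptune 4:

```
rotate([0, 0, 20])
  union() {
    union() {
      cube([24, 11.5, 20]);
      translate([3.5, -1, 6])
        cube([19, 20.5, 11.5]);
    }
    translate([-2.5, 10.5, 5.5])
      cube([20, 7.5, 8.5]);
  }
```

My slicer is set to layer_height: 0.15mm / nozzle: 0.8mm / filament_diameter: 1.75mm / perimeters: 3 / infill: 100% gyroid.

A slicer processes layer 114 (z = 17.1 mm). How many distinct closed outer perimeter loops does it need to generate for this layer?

1

At z = 17.1 mm: the cube is present — its section is the full 24×11.5 rectangle; the cube at (3.5, -1) (footprint 19×20.5) is included at this height; Combining (union): the regions partially overlap (shared area 218.50 mm²), so overlapping operands fuse into one piece — 1 connected region; the cube at (-2.5, 10.5) is absent (z outside [5.5, 14]); Merging all regions: only the result so far is present, so the union is just that shape — 1 connected region; (whole slice rotated 20° about Z — lengths, areas and connectivity unchanged). The result has 1 disconnected region.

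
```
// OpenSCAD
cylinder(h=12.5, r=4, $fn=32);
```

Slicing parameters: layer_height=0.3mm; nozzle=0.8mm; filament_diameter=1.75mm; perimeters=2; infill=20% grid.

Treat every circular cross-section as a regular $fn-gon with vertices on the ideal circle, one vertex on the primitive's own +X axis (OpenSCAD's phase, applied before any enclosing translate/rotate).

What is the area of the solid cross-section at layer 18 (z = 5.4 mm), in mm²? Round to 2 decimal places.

At z = 5.4 mm: the r=4 cylinder gives a regular 32-gon of circumradius 4 (constant along its height) (area = (32/2)·4.000²·sin(360°/32) = 49.94 mm²). Overall, the cross-section is a single solid region. Net area = 49.94 mm².

49.94 mm²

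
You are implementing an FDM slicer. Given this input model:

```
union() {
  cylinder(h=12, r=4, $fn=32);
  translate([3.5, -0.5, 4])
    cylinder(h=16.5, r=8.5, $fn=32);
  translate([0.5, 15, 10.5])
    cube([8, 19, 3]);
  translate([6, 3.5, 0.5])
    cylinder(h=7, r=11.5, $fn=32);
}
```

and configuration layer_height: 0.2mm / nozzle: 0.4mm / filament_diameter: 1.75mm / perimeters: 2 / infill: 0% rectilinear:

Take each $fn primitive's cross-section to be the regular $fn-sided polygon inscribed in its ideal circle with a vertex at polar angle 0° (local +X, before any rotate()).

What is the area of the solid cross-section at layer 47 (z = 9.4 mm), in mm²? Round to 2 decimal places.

At z = 9.4 mm: the r=4 cylinder contributes a regular 32-gon of circumradius 4 (area = (32/2)·4.000²·sin(360°/32) = 49.94 mm²); the r=8.5 cylinder at (3.5, -0.5) gives a regular 32-gon of circumradius 8.5 (constant along its height) (area = (32/2)·8.500²·sin(360°/32) = 225.52 mm²); the cube at (0.5, 15) does not reach this height (z outside [10.5, 13.5]); the cylinder at (6, 3.5) does not reach this height (z outside [0.5, 7.5]); Taking the union: the r=4 cylinder lies entirely inside the r=8.5 cylinder at (3.5, -0.5), so the union is just the r=8.5 cylinder at (3.5, -0.5) — area = 225.52 mm². Overall, the cross-section is a single solid region. Net area = 225.52 mm².

225.52 mm²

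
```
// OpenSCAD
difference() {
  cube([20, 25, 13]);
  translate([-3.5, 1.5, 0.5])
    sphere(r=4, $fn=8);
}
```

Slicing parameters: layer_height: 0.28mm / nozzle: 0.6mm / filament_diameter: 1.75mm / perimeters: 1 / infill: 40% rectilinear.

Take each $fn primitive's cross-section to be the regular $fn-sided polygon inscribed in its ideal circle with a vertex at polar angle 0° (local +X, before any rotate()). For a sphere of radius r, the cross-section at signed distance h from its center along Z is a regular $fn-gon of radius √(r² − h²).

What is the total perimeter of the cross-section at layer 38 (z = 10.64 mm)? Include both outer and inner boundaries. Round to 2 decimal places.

90.00 mm

At z = 10.64 mm: the cube is present — its section is the full 20×25 rectangle (perimeter 90.00 mm); the sphere at (-3.5, 1.5) does not reach this height (|z−center|=10.140 > r=4); After the difference (first − rest): none of the subtracted shapes is present at this height, so the 20×25 cube is unchanged — boundary = 90.00 mm. Overall, the cross-section is a single solid region. Total boundary length (outer) = 90.00 mm.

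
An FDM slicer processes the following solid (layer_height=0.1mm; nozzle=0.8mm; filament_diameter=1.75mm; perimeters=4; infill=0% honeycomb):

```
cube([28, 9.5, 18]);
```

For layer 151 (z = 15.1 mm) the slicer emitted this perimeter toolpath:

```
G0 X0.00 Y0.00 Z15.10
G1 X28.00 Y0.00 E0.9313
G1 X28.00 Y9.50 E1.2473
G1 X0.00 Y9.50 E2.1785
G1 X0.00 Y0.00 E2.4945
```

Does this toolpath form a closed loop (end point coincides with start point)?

Start point (G0): (0.00, 0.00). End point (last G1): the path returns to the start — closed.

yes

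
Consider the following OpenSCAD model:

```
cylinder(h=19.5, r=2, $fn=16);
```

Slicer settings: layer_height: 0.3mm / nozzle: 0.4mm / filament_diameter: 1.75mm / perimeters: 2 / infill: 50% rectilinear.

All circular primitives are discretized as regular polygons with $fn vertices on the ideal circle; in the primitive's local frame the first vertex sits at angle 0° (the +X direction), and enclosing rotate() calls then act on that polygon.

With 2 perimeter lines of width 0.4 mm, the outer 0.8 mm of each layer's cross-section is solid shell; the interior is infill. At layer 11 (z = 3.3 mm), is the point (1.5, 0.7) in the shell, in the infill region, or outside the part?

shell

At z = 3.3 mm: the cylinder: section is a regular 16-gon, circumradius r=2. Overall, the cross-section is a single solid region. The nearest boundary edge runs (1.85, 0.77)→(1.41, 1.41); distance from the point to it = 0.33 mm. The point is inside the cross-section, 0.33 mm from the nearest boundary — within the 0.8 mm shell band (2 × 0.4).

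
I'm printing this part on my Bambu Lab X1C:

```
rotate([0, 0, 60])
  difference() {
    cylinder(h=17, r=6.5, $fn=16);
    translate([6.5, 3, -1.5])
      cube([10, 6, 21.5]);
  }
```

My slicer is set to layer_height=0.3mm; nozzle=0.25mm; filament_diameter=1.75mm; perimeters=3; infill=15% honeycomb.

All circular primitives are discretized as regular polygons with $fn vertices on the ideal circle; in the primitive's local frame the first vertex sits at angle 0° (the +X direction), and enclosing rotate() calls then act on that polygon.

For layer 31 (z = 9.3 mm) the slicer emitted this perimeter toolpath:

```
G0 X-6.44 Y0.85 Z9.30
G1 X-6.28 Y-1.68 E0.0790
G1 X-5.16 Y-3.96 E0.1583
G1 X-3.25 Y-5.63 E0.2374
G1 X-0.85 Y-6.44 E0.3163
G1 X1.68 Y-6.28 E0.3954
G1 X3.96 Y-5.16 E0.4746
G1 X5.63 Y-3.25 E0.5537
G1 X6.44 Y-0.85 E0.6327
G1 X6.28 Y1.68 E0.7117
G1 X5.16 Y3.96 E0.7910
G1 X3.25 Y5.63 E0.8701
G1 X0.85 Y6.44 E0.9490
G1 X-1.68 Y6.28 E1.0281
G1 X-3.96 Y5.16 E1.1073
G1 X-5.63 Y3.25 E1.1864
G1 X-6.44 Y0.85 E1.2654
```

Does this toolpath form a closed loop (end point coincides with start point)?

Start point (G0): (-6.44, 0.85). End point (last G1): the path returns to the start — closed.

yes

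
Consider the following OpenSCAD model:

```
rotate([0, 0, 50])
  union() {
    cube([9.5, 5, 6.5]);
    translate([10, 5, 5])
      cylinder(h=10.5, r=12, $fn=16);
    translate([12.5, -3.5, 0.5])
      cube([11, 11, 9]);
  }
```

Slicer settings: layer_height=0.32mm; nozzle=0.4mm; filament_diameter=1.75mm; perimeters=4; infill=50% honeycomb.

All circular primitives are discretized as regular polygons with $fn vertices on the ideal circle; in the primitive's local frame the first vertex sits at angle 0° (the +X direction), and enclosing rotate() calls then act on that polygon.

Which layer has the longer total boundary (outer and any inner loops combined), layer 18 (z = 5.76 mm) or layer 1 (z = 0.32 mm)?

Layer 18 (z = 5.76): the cube is present — its section is the full 9.5×5 rectangle (perimeter 29.00 mm); the cylinder at (10, 5): section is a regular 16-gon, circumradius r=12 (perimeter = 2·16·12.000·sin(180°/16) = 74.91 mm); the 11×11 cube at (12.5, -3.5) contributes its full rectangle (perimeter 44.00 mm); Taking the union: the regions partially overlap (shared area 140.61 mm²), so the edge portions inside another operand are dropped and the merged outline is re-measured after clipping — boundary = 81.01 mm; (whole slice rotated 50° about Z — lengths, areas and connectivity unchanged). So its perimeter = 81.01 mm. Layer 1 (z = 0.32): the cube is present — its section is the full 9.5×5 rectangle (perimeter 29.00 mm); the cylinder at (10, 5) is not intersected at this z (z outside [5, 15.5]); the cube at (12.5, -3.5) is not intersected at this z (z outside [0.5, 9.5]); Taking the union: only the 9.5×5 cube is present, so the union is just that shape — boundary = 29.00 mm; (rotated 50° about Z; rotation is an isometry so areas/perimeters/island counts are preserved). So its perimeter = 29.00 mm. Layer 18 is larger (81.01 vs 29.00 mm).

layer 18 (z = 5.76 mm)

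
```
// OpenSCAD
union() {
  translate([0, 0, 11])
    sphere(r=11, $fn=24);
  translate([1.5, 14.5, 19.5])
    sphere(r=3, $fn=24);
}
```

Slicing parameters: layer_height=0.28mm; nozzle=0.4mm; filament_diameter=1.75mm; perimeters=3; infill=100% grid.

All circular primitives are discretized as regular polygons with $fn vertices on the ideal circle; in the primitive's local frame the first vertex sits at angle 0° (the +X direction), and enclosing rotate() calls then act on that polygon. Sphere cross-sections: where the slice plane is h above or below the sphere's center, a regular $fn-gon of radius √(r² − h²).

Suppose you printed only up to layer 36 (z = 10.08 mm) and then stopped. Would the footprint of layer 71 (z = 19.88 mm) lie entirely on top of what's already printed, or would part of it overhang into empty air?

part overhangs

Compare the two slices. At z = 10.08: the sphere: section is a regular 24-gon, circumradius = √(r²−h²) = √(11²−0.92²) = 10.961 (area = (24/2)·10.961²·sin(360°/24) = 373.18 mm²); the sphere at (1.5, 14.5) is not intersected at this z (|z−center|=9.420 > r=3); Taking the union: only the r=11 sphere is present, so the union is just that shape — area = 373.18 mm². At z = 19.88: the r=11 sphere slices to a regular 24-gon of circumradius 6.492 (√(r²−h²) with h=8.88 from center) (area = (24/2)·6.492²·sin(360°/24) = 130.90 mm²); the r=3 sphere at (1.5, 14.5) contributes a regular 24-gon of circumradius √(3²−0.38²) = 2.976 (area = (24/2)·2.976²·sin(360°/24) = 27.50 mm²); Merging all regions: the 2 present regions are separate (no shared area or edge), so areas and boundary lengths simply add and each stays a separate island — area = 158.40 mm². Checking containment: at z = 19.88 the cross-section extends beyond the z = 10.08 cross-section by about 27.50 mm².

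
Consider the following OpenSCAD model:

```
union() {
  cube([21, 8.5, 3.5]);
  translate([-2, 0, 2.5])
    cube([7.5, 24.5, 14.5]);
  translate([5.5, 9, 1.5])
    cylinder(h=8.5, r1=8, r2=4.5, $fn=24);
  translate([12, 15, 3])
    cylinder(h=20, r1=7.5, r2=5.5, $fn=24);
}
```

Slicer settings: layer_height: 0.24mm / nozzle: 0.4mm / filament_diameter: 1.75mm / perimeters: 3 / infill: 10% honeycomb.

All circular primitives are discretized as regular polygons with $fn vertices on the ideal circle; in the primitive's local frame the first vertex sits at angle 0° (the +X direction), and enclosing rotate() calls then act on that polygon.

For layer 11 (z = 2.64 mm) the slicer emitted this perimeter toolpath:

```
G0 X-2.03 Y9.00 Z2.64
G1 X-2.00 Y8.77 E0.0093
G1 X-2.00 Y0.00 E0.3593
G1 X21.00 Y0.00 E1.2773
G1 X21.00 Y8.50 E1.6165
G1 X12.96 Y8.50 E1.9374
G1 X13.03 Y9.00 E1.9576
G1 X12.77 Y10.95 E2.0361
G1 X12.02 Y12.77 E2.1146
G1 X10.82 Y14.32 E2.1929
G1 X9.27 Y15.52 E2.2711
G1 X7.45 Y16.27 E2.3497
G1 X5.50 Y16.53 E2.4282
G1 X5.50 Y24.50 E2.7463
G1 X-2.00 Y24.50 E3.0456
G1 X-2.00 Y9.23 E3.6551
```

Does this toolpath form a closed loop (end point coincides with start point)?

Start point (G0): (-2.03, 9.00). End point (last G1): the path does not return to the start — open.

no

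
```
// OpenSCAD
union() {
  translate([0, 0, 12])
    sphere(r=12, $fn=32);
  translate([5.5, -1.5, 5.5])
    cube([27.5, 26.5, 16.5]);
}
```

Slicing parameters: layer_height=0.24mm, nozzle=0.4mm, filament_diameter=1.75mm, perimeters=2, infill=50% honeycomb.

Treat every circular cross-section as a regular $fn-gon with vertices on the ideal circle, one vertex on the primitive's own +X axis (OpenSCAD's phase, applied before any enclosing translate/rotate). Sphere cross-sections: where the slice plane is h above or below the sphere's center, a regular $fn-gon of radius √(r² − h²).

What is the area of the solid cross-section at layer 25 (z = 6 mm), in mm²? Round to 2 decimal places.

1028.52 mm²

At z = 6 mm: the sphere: section is a regular 32-gon, circumradius = √(r²−h²) = √(12²−6²) = 10.392 (area = (32/2)·10.392²·sin(360°/32) = 337.12 mm²); the 27.5×26.5 cube at (5.5, -1.5) contributes its full rectangle (area 728.75 mm²); Merging all regions: the regions partially overlap — summed areas 1065.87 mm² minus the doubly-counted overlap 37.34 mm² gives 1028.52 mm² — area = 1028.52 mm². Overall, the cross-section is a single solid region. Net area = 1028.52 mm².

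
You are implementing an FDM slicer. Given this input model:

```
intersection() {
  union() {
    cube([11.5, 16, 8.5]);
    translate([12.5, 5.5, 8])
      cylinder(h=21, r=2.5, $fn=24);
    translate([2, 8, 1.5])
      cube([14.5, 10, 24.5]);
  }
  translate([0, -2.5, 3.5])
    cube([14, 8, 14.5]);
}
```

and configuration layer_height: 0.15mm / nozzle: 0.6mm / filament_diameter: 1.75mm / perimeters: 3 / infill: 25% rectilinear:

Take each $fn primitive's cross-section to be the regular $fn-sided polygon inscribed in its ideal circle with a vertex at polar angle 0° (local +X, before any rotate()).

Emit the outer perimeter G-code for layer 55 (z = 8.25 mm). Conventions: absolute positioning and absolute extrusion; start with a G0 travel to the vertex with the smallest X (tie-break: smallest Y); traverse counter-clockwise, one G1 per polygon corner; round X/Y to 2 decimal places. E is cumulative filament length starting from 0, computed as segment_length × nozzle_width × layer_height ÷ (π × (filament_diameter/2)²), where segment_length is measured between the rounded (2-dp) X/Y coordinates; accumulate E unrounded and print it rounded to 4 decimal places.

At z = 8.25 mm: the cube (footprint 11.5×16) is included at this height; the cylinder at (12.5, 5.5): section is a regular 24-gon, circumradius r=2.5; the 14.5×10 cube at (2, 8) contributes its full rectangle; Taking the union: the regions partially overlap (shared area 80.87 mm²), so overlapping operands fuse into one piece — 1 connected region with 1 hole; the cube at (0, -2.5) is present — its section is the full 14×8 rectangle; Taking the intersection: the 14×8 cube at (0, -2.5) partially overlaps the result so far; clipping to the common part keeps 69.15 mm² — 1 connected region. The outline is a single polygon with 10 vertices. Extrusion per mm of travel: 0.6 × 0.15 / (π × 0.875²) = 0.037418. Accumulating E over each segment gives final E = 1.4539.

G0 X0.00 Y0.00 Z8.25
G1 X11.50 Y0.00 E0.4303
G1 X11.50 Y3.23 E0.5512
G1 X11.85 Y3.09 E0.5653
G1 X12.50 Y3.00 E0.5898
G1 X13.15 Y3.09 E0.6144
G1 X13.75 Y3.33 E0.6386
G1 X14.00 Y3.53 E0.6505
G1 X14.00 Y5.50 E0.7242
G1 X0.00 Y5.50 E1.2481
G1 X0.00 Y0.00 E1.4539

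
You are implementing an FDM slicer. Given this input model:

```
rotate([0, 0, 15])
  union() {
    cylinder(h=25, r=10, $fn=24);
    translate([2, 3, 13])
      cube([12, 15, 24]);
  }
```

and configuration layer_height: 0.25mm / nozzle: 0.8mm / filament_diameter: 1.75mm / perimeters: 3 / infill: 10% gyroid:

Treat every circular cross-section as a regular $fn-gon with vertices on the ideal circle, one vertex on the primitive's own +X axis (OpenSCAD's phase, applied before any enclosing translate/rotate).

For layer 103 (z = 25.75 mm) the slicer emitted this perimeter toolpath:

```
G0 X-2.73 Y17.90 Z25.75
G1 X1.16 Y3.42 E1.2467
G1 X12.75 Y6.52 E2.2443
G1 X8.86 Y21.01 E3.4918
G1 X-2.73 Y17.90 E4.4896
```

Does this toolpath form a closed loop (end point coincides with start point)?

yes

Start point (G0): (-2.73, 17.90). End point (last G1): the path returns to the start — closed.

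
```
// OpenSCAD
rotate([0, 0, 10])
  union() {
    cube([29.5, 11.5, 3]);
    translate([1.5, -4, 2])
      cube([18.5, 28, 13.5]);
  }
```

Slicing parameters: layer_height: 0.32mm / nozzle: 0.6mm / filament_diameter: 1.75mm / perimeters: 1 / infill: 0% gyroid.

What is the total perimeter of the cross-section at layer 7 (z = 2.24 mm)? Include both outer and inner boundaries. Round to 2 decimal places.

115.00 mm

At z = 2.24 mm: the 29.5×11.5 cube contributes its full rectangle (perimeter 82.00 mm); the cube at (1.5, -4) (footprint 18.5×28) is included at this height (perimeter 93.00 mm); Taking the union: the regions partially overlap (shared area 212.75 mm²), so the edge portions inside another operand are dropped and the merged outline is re-measured after clipping — boundary = 115.00 mm; (rotated 10° about Z; rotation is an isometry so areas/perimeters/island counts are preserved). Overall, the cross-section is a single solid region. Total boundary length (outer) = 115.00 mm.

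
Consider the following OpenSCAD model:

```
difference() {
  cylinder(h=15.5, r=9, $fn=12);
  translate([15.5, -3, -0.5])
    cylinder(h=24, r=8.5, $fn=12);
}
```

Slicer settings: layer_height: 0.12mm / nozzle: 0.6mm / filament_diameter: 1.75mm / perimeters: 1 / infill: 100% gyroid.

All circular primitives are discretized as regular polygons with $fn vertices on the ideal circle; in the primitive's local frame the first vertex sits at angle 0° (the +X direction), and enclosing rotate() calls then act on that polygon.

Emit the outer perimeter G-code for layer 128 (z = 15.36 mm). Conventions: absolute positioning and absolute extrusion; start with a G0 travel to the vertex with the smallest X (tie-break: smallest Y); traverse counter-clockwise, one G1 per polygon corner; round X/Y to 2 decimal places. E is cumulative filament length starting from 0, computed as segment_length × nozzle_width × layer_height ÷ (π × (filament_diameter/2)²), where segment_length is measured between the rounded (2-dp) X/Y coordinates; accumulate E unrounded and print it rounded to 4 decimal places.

G0 X-9.00 Y0.00 Z15.36
G1 X-7.79 Y-4.50 E0.1395
G1 X-4.50 Y-7.79 E0.2788
G1 X0.00 Y-9.00 E0.4183
G1 X4.50 Y-7.79 E0.5577
G1 X7.48 Y-4.81 E0.6839
G1 X7.00 Y-3.00 E0.7399
G1 X8.14 Y1.25 E0.8717
G1 X8.55 Y1.67 E0.8892
G1 X7.79 Y4.50 E0.9769
G1 X4.50 Y7.79 E1.1162
G1 X0.00 Y9.00 E1.2557
G1 X-4.50 Y7.79 E1.3952
G1 X-7.79 Y4.50 E1.5345
G1 X-9.00 Y0.00 E1.6740

At z = 15.36 mm: the cylinder: section is a regular 12-gon, circumradius r=9; the r=8.5 cylinder at (15.5, -3) contributes a regular 12-gon of circumradius 8.5; Taking the first minus the rest: starting from the r=9 cylinder, the r=8.5 cylinder at (15.5, -3) partially overlaps it — only the 6.03 mm² overlap (of its 216.75 mm²) is removed, clipping the outline — 1 connected region. The outline is a single polygon with 14 vertices. Extrusion per mm of travel: 0.6 × 0.12 / (π × 0.875²) = 0.029934. Accumulating E over each segment gives final E = 1.6740.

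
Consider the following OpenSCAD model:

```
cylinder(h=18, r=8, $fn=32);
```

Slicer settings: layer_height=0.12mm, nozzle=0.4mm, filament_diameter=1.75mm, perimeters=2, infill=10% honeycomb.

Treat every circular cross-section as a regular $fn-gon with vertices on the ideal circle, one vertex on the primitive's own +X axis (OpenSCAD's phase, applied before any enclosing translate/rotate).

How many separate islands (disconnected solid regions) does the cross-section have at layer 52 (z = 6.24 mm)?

At z = 6.24 mm: the cylinder: section is a regular 32-gon, circumradius r=8. Overall, the cross-section is a single solid region. Island count = 1.

1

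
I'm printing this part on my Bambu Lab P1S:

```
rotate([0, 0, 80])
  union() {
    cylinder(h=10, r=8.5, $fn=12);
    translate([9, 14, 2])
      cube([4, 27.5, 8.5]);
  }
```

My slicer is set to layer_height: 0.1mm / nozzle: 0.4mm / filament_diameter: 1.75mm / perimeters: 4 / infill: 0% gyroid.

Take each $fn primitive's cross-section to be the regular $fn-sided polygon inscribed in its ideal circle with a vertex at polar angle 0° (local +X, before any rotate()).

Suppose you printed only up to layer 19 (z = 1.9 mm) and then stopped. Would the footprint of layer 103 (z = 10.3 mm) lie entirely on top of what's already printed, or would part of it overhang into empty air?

Compare the two slices. At z = 1.9: the cylinder: section is a regular 12-gon, circumradius r=8.5 (area = (12/2)·8.500²·sin(360°/12) = 216.75 mm²); the cube at (9, 14) is not intersected at this z (z outside [2, 10.5]); Merging all regions: only the r=8.5 cylinder is present, so the union is just that shape — area = 216.75 mm²; (whole slice rotated 80° about Z — lengths, areas and connectivity unchanged). At z = 10.3: the cylinder is absent (z outside [0, 10]); the 4×27.5 cube at (9, 14) contributes its full rectangle (area 110.00 mm²); Merging all regions: only the 4×27.5 cube at (9, 14) is present, so the union is just that shape — area = 110.00 mm²; (rotated 80° about Z; rotation is an isometry so areas/perimeters/island counts are preserved). Checking containment: at z = 10.3 the cross-section extends beyond the z = 1.9 cross-section by about 110.00 mm².

part overhangs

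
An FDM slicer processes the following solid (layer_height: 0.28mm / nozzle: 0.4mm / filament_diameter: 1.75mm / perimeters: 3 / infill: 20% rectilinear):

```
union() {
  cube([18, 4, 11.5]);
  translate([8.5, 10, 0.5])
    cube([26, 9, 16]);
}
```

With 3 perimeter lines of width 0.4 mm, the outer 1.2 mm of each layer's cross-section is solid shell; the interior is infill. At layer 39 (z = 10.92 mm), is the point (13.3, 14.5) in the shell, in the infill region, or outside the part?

At z = 10.92 mm: the cube (footprint 18×4) is included at this height; the cube at (8.5, 10) (footprint 26×9) is included at this height; Combining (union): the 2 present regions are separate (no shared area or edge), so areas and boundary lengths simply add and each stays a separate island — 2 connected regions. Overall, the cross-section has 2 separate islands. The nearest boundary edge runs (34.50, 10.00)→(8.50, 10.00); distance from the point to it = 4.50 mm. (Shell/infill is judged within the island containing the point — the largest one.) The point is inside the cross-section and 4.50 mm from the nearest boundary — more than the 1.2 mm shell width (3 × 0.4), so it's in the infill interior.

infill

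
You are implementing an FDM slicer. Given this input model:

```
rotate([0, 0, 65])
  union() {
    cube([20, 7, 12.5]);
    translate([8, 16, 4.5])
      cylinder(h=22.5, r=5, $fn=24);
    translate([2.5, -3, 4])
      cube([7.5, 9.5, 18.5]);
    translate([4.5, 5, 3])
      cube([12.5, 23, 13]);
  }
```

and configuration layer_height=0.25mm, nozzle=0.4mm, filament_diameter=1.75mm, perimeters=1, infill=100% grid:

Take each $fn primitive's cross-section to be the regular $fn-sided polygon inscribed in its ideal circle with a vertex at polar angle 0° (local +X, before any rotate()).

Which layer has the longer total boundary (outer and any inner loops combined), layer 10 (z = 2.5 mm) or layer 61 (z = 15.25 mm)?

layer 61 (z = 15.25 mm)

Layer 10 (z = 2.5): the cube (footprint 20×7) is included at this height (perimeter 54.00 mm); the cylinder at (8, 16) is absent (z outside [4.5, 27]); the cube at (2.5, -3) is not intersected at this z (z outside [4, 22.5]); the cube at (4.5, 5) is absent (z outside [3, 16]); Combining (union): only the 20×7 cube is present, so the union is just that shape — boundary = 54.00 mm; (rotated 65° about Z; rotation is an isometry so areas/perimeters/island counts are preserved). So its perimeter = 54.00 mm. Layer 61 (z = 15.25): the cube does not reach this height (z outside [0, 12.5]); the cylinder at (8, 16): section is a regular 24-gon, circumradius r=5 (perimeter = 2·24·5.000·sin(180°/24) = 31.33 mm); the 7.5×9.5 cube at (2.5, -3) contributes its full rectangle (perimeter 34.00 mm); the cube at (4.5, 5) (footprint 12.5×23) is included at this height (perimeter 71.00 mm); Taking the union: the regions partially overlap (shared area 78.73 mm²), so the edge portions inside another operand are dropped and the merged outline is re-measured after clipping — boundary = 91.80 mm; (whole slice rotated 65° about Z — lengths, areas and connectivity unchanged). So its perimeter = 91.80 mm. Layer 61 is larger (91.80 vs 54.00 mm).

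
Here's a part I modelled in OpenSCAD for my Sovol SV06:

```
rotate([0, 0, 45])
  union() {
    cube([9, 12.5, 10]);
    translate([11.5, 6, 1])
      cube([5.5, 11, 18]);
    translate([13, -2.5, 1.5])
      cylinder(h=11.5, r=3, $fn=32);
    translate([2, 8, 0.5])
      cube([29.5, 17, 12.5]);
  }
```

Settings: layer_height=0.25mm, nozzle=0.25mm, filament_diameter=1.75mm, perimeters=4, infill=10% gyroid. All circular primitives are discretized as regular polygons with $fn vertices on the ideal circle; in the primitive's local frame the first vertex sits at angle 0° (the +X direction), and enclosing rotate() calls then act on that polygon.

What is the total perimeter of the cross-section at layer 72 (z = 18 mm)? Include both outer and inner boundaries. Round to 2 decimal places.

33.00 mm

At z = 18 mm: the cube is not intersected at this z (z outside [0, 10]); the cube at (11.5, 6) is present — its section is the full 5.5×11 rectangle (perimeter 33.00 mm); the cylinder at (13, -2.5) does not reach this height (z outside [1.5, 13]); the cube at (2, 8) is not intersected at this z (z outside [0.5, 13]); Merging all regions: only the 5.5×11 cube at (11.5, 6) is present, so the union is just that shape — boundary = 33.00 mm; (whole slice rotated 45° about Z — lengths, areas and connectivity unchanged). Overall, the cross-section is a single solid region. Total boundary length (outer) = 33.00 mm.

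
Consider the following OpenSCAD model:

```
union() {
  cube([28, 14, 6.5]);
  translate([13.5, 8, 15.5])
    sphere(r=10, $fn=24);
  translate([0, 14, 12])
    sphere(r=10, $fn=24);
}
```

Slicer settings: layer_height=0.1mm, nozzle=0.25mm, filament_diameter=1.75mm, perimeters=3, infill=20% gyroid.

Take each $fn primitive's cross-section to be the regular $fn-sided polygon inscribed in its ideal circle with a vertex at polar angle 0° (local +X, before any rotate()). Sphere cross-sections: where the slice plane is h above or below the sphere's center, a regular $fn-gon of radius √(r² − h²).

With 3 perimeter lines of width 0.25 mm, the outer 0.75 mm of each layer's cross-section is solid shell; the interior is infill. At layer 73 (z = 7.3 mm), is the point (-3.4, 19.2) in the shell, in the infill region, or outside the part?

At z = 7.3 mm: the cube is not intersected at this z (z outside [0, 6.5]); the r=10 sphere at (13.5, 8) contributes a regular 24-gon of circumradius √(10²−8.2²) = 5.724; the r=10 sphere at (0, 14) slices to a regular 24-gon of circumradius 8.827 (√(r²−h²) with h=4.7 from center); Merging all regions: the 2 present regions are separate (no shared area or edge), so areas and boundary lengths simply add and each stays a separate island — 2 connected regions. Overall, the cross-section has 2 separate islands. The nearest boundary edge runs (-6.24, 20.24)→(-4.41, 21.64); distance from the point to it = 2.56 mm. (Shell/infill is judged within the island containing the point — the largest one.) The point is inside the cross-section and 2.56 mm from the nearest boundary — more than the 0.75 mm shell width (3 × 0.25), so it's in the infill interior.

infill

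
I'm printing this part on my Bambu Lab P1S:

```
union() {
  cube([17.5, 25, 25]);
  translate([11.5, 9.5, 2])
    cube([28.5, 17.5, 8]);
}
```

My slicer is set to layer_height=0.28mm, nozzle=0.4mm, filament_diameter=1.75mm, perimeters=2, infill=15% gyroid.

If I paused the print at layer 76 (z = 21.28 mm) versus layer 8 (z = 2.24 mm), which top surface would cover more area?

Layer 76 (z = 21.28): the 17.5×25 cube contributes its full rectangle (area 437.50 mm²); the cube at (11.5, 9.5) is absent (z outside [2, 10]); Taking the union: only the 17.5×25 cube is present, so the union is just that shape — area = 437.50 mm². So its area = 437.50 mm². Layer 8 (z = 2.24): the 17.5×25 cube contributes its full rectangle (area 437.50 mm²); the 28.5×17.5 cube at (11.5, 9.5) contributes its full rectangle (area 498.75 mm²); Taking the union: the regions partially overlap — summed areas 936.25 mm² minus the doubly-counted overlap 93.00 mm² gives 843.25 mm² — area = 843.25 mm². So its area = 843.25 mm². Layer 8 is larger (843.25 vs 437.50 mm²).

layer 8 (z = 2.24 mm)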